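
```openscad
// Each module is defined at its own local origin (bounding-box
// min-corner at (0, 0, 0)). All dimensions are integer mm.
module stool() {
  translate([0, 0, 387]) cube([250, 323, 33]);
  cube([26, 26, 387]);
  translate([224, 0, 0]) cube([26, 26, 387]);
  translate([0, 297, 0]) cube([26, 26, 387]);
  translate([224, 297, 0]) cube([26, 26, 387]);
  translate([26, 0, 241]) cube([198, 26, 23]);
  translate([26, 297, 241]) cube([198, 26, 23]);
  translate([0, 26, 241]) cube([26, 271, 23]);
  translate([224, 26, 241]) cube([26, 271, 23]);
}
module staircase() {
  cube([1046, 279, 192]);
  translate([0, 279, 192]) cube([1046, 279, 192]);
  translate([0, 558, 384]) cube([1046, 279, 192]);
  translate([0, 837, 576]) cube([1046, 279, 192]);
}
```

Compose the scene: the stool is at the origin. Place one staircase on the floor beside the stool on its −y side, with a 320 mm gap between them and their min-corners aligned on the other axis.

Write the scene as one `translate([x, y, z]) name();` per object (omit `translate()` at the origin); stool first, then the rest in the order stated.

stool();
translate([0, -1436, 0]) staircase();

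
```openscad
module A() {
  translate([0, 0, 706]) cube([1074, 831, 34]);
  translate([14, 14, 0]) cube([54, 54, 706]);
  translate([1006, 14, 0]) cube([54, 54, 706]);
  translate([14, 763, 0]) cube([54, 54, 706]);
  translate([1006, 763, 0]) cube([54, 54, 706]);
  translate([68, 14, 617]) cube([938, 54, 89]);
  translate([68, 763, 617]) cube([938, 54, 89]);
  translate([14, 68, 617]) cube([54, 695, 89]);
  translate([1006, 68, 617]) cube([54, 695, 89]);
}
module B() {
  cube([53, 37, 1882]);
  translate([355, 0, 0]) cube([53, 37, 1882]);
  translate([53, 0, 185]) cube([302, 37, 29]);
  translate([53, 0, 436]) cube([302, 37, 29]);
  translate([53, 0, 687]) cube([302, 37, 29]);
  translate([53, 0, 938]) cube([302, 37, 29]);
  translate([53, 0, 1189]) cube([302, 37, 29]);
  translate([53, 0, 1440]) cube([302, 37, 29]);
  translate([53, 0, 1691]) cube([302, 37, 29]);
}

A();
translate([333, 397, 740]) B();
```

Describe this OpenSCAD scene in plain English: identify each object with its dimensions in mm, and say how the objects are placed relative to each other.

A is a table with a 1074×831 mm rectangular top, 34 mm thick, top surface at z = 740 mm, supported by four 54×54 mm square legs, each inset 14 mm from the nearest pair of top edges, running from the floor. Four apron rails, 54 mm thick and 89 mm tall, run between adjacent legs with their top edges flush with the underside of the top and their outer faces flush with the legs' outer faces.

B is a wooden ladder with two side rails of 53×37 mm section and 1882 mm height, set 408 mm apart overall. Between them run 7 rectangular rungs (37 mm deep, 29 mm thick), front faces flush with the rails' −y face. The bottom of the first rung is 185 mm above the floor and each subsequent rung is 251 mm higher than the one below.

The ladder is on top of the table, centred.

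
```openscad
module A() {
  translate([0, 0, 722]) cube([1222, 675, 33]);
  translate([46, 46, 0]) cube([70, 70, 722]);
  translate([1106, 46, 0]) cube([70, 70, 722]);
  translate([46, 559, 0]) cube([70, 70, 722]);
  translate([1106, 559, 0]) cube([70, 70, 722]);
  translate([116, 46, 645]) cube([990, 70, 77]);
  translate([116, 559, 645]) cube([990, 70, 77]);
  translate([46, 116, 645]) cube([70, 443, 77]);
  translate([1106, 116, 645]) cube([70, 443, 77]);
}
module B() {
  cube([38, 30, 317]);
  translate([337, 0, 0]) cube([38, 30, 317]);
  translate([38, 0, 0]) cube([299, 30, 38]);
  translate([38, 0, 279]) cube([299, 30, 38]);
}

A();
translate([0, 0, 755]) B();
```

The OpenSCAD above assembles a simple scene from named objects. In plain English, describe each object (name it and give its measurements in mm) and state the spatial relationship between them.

A is a table: top 1222 mm (x) × 675 mm (y), 33 mm thick, upper face at z = 755 mm, on four 70×70 mm square legs, each inset 46 mm from the nearest pair of top edges, running from z = 0 to the bottom of the top. Four apron rails, 70 mm thick and 77 mm tall, run between adjacent legs with their top edges flush with the underside of the top and their outer faces flush with the legs' outer faces.

B is a picture frame with a 299×241 mm rectangular opening (x by z) and a uniform 38 mm border on every side. Frame depth is 30 mm along y. It is built from two vertical stiles running the full outside height and two horizontal rails spanning the gap between the stiles.

The picture frame is on top of the table.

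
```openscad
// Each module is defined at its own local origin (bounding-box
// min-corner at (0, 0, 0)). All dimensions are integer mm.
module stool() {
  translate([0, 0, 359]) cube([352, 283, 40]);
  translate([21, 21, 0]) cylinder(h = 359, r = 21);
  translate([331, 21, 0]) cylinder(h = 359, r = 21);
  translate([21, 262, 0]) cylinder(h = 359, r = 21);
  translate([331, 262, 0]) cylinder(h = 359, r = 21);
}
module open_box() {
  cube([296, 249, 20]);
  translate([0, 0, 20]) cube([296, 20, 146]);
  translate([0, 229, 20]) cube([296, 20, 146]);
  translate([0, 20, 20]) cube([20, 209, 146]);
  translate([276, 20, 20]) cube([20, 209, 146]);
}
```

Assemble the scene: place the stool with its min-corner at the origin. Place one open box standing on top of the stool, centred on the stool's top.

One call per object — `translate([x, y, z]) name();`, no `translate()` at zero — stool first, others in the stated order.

stool();
translate([28, 17, 399]) open_box();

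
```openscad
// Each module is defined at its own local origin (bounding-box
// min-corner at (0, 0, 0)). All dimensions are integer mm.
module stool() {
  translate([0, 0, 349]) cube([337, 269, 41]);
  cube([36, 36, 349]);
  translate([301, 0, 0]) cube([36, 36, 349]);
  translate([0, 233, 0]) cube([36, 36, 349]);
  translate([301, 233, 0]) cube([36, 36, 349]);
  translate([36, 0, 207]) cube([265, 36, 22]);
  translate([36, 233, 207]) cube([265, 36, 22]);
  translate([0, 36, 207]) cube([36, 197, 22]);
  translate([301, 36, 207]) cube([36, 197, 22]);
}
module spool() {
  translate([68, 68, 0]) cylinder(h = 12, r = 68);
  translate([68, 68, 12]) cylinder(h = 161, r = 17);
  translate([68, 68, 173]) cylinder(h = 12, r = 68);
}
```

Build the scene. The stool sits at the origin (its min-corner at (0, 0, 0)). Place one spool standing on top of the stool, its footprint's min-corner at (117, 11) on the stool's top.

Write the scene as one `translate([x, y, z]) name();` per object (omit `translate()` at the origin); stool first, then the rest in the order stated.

stool();
translate([117, 11, 390]) spool();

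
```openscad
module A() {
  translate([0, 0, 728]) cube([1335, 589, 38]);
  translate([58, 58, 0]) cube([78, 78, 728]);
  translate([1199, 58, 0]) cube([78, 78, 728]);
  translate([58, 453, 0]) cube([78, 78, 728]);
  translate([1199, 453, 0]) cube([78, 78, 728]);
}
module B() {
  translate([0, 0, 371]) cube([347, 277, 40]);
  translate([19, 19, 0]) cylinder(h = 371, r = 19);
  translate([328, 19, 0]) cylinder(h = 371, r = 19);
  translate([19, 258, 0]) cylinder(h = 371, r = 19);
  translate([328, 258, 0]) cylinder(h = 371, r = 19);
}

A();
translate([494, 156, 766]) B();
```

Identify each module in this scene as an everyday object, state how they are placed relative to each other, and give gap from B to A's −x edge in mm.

The stool's min-x is at 494; the table's min-x is 0; gap = 494 mm.

A is a table. B is a stool. The stool is on top of the table, centred. The gap from the stool to the table's −x edge is 494 mm.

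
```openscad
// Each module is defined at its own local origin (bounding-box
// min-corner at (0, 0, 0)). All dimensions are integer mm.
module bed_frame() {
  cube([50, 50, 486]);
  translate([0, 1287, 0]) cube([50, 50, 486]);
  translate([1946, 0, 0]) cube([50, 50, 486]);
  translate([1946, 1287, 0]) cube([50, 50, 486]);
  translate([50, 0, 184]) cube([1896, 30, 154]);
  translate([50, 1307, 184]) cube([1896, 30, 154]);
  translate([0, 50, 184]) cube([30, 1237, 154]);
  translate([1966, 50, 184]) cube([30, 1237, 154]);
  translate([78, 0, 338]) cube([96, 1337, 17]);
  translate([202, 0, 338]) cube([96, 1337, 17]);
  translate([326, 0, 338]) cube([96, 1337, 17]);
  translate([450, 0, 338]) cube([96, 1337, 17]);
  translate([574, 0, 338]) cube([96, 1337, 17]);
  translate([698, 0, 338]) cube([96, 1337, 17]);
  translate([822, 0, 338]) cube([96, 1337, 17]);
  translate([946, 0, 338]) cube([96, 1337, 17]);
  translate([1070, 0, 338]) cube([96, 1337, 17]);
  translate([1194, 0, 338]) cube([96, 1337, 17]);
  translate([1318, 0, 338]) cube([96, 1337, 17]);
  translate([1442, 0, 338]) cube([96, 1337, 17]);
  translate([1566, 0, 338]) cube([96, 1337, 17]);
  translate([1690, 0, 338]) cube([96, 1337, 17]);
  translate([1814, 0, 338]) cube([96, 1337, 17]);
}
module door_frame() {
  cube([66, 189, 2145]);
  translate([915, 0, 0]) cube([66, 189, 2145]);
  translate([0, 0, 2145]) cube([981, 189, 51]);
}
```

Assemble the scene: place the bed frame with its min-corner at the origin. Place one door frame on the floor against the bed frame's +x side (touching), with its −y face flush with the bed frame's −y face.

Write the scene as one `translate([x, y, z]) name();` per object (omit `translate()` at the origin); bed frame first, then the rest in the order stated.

bed_frame();
translate([1996, 0, 0]) door_frame();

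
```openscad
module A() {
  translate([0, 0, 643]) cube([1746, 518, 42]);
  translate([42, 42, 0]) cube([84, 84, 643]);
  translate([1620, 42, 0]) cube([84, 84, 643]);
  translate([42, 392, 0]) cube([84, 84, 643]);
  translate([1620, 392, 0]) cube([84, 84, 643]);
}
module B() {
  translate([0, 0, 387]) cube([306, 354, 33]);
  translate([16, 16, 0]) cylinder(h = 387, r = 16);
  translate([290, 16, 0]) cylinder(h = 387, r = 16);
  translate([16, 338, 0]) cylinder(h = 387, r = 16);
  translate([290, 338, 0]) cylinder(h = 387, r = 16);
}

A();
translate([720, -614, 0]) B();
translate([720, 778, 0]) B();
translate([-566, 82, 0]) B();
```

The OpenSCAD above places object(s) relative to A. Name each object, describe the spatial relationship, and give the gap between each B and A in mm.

A is a table. B is a stool. Three stools sit around the table at the −y, +y, −x sides. The gap between each stool and the table is 260 mm.

Each stool's nearest face is 260 mm from the table's bounding box.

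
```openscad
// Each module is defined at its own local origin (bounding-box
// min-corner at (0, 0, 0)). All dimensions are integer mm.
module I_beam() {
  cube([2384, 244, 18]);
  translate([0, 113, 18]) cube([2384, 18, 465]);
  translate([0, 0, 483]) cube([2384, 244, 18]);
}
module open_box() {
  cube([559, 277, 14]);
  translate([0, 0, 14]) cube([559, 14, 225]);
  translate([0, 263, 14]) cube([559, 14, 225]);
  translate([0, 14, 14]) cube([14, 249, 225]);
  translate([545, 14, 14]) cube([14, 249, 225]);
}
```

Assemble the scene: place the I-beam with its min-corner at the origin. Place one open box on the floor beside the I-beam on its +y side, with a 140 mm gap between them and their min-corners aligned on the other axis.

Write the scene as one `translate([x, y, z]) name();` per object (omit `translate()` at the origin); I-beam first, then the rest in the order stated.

I_beam();
translate([0, 384, 0]) open_box();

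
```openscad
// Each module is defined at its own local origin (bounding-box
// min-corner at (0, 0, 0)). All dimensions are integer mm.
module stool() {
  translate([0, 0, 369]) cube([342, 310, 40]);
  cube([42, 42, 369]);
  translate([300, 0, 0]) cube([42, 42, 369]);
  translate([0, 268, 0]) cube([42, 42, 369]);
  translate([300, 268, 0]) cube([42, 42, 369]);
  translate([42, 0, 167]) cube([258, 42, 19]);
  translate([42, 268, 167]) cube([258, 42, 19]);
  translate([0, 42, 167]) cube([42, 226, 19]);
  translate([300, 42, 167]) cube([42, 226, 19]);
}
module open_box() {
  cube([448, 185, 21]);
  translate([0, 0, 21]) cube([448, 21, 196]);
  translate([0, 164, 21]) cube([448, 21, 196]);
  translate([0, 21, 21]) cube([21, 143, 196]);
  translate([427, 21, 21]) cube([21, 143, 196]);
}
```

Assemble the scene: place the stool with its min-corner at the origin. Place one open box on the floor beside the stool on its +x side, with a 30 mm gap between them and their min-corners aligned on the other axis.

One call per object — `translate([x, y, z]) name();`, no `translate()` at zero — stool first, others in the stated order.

stool();
translate([372, 0, 0]) open_box();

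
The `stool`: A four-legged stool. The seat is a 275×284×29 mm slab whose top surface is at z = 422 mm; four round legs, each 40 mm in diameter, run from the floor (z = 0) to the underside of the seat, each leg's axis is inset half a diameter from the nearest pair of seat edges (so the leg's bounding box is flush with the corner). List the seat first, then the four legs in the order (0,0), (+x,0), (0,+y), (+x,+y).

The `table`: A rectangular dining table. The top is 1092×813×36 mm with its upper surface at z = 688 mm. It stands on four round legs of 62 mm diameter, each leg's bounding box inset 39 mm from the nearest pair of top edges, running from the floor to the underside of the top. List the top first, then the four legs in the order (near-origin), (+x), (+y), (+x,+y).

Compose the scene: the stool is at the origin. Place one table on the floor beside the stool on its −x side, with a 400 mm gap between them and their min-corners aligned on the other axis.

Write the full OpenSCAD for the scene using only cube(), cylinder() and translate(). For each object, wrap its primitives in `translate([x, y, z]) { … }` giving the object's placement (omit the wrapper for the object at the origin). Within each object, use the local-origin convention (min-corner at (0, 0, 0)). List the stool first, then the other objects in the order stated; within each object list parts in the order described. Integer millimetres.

translate([0, 0, 393]) cube([275, 284, 29]);
translate([20, 20, 0]) cylinder(h = 393, r = 20);
translate([255, 20, 0]) cylinder(h = 393, r = 20);
translate([20, 264, 0]) cylinder(h = 393, r = 20);
translate([255, 264, 0]) cylinder(h = 393, r = 20);
translate([-1492, 0, 0]) {
  translate([0, 0, 652]) cube([1092, 813, 36]);
  translate([70, 70, 0]) cylinder(h = 652, r = 31);
  translate([1022, 70, 0]) cylinder(h = 652, r = 31);
  translate([70, 743, 0]) cylinder(h = 652, r = 31);
  translate([1022, 743, 0]) cylinder(h = 652, r = 31);
}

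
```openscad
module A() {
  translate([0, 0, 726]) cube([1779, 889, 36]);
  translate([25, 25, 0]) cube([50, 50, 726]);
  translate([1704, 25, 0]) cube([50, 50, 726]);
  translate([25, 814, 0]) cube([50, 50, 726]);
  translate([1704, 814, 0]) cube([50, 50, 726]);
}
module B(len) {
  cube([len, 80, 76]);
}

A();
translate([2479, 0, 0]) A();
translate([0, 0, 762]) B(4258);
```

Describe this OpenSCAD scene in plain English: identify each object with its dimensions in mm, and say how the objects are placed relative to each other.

A is a rectangular dining table. The top is 1779×889×36 mm with its upper surface at z = 762 mm. It stands on four 50×50 mm square legs, each inset 25 mm from the nearest pair of top edges, running from the floor to the underside of the top.

B is a rectangular beam 4258 mm long (x), 80 mm deep (y), 76 mm thick (z).

The beam spans the tops of two tables placed 700 mm apart, resting at z = 762 mm.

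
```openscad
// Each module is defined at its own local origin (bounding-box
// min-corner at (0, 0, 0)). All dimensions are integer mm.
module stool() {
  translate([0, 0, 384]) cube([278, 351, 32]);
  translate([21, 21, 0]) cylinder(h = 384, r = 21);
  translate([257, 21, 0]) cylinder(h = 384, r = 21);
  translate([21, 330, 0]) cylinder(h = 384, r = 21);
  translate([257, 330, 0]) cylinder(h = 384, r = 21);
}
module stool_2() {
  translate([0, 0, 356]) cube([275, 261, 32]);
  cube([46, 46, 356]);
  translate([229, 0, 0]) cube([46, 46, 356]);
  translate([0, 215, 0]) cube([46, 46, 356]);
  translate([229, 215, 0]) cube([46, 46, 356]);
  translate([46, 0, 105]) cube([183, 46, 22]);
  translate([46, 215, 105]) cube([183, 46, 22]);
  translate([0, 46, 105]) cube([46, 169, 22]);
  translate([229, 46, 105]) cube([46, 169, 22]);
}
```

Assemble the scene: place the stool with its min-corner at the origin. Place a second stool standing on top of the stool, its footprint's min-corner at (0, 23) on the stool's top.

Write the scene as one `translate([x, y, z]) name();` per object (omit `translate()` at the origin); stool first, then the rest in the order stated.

stool();
translate([0, 23, 416]) stool_2();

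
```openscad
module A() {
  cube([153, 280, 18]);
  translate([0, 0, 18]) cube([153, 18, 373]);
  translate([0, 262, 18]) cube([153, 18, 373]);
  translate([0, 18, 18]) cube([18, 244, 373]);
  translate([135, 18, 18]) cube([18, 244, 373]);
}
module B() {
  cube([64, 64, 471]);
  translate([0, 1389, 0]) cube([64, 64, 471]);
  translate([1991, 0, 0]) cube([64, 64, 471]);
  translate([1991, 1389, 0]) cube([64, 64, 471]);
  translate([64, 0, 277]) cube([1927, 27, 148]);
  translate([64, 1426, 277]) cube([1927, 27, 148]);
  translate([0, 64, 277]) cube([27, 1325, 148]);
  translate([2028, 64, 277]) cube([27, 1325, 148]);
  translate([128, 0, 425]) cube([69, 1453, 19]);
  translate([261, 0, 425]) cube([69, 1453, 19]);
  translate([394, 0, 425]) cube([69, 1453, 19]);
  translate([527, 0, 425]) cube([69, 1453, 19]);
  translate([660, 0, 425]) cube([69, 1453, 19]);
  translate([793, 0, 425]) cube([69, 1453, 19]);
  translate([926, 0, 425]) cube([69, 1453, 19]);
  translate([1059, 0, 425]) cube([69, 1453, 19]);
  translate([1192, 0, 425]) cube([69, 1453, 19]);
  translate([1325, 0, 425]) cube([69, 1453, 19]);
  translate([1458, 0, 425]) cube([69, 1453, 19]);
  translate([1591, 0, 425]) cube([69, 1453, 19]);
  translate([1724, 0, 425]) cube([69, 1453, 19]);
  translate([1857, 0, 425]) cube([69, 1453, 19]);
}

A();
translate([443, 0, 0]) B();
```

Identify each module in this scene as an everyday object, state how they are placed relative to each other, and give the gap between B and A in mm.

A is an open box. B is a bed frame. The bed frame is on the floor beside the open box on its +x side. The gap between the bed frame and the open box is 290 mm.

The bed frame's nearest face is 290 mm from the open box's +x face.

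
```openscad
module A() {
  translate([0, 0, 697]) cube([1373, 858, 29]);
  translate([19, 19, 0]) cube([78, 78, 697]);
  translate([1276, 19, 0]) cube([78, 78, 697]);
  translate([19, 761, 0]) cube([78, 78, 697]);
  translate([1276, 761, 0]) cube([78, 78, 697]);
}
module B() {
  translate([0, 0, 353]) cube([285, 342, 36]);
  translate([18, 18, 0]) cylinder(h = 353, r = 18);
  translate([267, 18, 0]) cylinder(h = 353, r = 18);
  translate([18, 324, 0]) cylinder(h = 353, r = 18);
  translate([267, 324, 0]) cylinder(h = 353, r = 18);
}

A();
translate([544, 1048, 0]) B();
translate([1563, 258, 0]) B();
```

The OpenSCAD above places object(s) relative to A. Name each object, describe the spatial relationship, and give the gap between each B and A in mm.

Each stool's nearest face is 190 mm from the table's bounding box.

A is a table. B is a stool. Two stools sit around the table at the +y, +x sides. The gap between each stool and the table is 190 mm.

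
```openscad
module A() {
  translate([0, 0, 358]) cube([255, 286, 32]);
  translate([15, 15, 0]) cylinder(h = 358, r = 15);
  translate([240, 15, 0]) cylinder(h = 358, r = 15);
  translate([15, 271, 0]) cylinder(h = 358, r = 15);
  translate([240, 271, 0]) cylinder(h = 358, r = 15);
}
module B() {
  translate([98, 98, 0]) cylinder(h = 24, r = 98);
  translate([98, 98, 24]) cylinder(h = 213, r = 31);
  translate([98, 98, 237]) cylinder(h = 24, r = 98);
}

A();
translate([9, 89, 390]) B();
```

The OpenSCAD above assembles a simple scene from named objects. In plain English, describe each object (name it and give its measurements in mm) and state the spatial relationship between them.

A is a four-legged stool. The seat is a 255×286×32 mm slab whose top surface is at z = 390 mm; four round legs, each 30 mm in diameter, run from the floor (z = 0) to the underside of the seat, each leg's axis is inset half a diameter from the nearest pair of seat edges (so the leg's bounding box is flush with the corner).

B is a spool: two coaxial disc flanges of radius 98 mm and thickness 24 mm, joined by a core cylinder of radius 31 mm and height 213 mm. The lower flange rests on z = 0 and the three cylinders share a vertical axis.

The spool is on top of the stool.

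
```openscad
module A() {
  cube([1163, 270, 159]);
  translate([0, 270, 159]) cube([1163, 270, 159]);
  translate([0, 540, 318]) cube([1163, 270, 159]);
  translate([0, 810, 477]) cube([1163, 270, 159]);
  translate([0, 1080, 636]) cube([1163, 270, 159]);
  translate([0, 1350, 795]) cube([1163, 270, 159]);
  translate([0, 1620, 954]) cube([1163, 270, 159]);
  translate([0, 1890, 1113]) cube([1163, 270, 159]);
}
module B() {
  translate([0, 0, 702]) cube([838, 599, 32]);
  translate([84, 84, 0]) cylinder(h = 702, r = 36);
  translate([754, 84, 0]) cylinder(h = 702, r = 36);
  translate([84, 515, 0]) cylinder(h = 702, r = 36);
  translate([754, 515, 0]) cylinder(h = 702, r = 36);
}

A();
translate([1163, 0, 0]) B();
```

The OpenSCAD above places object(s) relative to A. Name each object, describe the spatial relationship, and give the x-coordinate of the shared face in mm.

A is a staircase. B is a table. The table is against the staircase's +x side, with their −y faces flush. The x-coordinate of the shared face is 1163 mm.

The staircase's +x face and the table's −x face are both at x = 1163 mm.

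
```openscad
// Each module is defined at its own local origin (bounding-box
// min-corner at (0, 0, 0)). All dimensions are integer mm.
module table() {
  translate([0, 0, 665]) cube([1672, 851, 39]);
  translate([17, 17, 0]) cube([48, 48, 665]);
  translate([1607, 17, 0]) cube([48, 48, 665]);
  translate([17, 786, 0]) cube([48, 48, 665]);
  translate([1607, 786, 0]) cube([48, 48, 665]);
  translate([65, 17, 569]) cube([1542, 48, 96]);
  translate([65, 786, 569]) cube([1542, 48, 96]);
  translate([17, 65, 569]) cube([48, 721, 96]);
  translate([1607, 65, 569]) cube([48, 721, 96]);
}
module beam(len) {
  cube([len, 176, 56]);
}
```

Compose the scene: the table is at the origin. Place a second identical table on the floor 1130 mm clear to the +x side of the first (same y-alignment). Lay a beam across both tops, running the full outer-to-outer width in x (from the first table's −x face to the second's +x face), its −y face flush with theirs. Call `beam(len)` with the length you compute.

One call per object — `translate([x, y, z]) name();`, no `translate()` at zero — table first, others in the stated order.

table();
translate([2802, 0, 0]) table();
translate([0, 0, 704]) beam(4474);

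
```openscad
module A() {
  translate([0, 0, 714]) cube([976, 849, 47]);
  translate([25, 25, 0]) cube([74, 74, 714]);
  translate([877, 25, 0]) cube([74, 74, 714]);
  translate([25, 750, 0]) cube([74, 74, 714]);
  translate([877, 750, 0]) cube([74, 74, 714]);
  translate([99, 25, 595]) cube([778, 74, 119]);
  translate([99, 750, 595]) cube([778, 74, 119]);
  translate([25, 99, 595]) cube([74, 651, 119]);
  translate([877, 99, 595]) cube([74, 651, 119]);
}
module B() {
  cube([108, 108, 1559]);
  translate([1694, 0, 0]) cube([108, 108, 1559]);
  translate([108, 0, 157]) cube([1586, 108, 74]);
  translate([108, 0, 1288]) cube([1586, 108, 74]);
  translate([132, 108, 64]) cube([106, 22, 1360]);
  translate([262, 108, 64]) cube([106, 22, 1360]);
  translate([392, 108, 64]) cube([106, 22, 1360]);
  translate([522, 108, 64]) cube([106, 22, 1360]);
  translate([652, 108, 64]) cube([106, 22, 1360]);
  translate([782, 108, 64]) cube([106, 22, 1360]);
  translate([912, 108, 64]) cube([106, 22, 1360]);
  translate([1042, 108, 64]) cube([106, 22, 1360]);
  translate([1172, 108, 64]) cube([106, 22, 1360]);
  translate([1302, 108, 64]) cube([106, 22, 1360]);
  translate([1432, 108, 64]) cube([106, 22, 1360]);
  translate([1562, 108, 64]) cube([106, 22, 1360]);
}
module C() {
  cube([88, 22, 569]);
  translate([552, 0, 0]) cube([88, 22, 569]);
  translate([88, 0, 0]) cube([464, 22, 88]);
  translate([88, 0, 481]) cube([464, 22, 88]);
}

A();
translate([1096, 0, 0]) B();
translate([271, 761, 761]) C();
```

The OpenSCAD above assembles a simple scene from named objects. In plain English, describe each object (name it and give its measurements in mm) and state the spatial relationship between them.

A is a table: top 976 mm (x) × 849 mm (y), 47 mm thick, upper face at z = 761 mm, on four 74×74 mm square legs, each inset 25 mm from the nearest pair of top edges, running from z = 0 to the bottom of the top. Four apron rails, 74 mm thick and 119 mm tall, run between adjacent legs with their top edges flush with the underside of the top and their outer faces flush with the legs' outer faces.

B is a fence section. Two 108×108 mm posts, 1559 mm tall, stand on the floor with a clear span of 1586 mm between their inner faces. Two horizontal rails of 108×74 mm section span the gap between the posts with their undersides at z = 157 mm and z = 1288 mm, flush with the posts' −y face. 12 pickets, each 106 mm wide, 22 mm thick and 1360 mm tall, are fixed to the +y face of the rails with their bottoms at z = 64 mm, evenly spaced across the span with equal gaps (rounded down to the nearest mm) at the −x end and between each pair — any rounding remainder accumulates at the +x end.

C is a picture frame with a 464×393 mm rectangular opening (x by z) and a uniform 88 mm border on every side. Frame depth is 22 mm along y. It is built from two vertical stiles running the full outside height and two horizontal rails spanning the gap between the stiles.

The fence section is on the floor beside the table on its +x side. The picture frame is on top of the table.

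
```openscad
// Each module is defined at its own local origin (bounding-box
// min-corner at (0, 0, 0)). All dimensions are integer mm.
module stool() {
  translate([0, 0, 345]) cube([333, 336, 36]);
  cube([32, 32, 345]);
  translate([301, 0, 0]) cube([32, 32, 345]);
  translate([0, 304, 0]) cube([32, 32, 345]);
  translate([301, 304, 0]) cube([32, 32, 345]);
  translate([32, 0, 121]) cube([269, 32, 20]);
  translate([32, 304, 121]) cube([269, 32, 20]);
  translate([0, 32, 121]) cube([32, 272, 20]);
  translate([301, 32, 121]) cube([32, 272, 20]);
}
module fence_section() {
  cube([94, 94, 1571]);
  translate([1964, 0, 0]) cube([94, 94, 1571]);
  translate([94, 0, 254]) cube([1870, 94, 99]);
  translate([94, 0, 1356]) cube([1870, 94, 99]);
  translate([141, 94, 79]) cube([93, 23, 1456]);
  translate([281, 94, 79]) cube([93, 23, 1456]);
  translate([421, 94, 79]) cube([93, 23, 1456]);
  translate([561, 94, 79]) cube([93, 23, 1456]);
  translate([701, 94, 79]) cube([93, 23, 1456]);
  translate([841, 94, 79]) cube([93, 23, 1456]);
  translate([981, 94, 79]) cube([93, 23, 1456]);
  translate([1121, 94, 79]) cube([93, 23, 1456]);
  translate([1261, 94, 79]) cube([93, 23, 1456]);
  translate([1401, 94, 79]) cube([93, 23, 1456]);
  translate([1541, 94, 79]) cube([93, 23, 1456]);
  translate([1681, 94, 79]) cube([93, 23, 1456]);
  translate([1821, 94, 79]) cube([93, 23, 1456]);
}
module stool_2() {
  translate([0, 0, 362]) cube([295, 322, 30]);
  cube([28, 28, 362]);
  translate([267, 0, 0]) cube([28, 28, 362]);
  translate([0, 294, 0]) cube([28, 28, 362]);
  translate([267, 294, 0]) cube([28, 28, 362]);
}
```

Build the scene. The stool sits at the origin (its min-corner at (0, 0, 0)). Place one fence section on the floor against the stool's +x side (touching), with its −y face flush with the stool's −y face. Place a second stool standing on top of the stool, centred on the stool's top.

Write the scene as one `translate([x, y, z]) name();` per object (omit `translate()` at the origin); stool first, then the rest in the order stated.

stool();
translate([333, 0, 0]) fence_section();
translate([19, 7, 381]) stool_2();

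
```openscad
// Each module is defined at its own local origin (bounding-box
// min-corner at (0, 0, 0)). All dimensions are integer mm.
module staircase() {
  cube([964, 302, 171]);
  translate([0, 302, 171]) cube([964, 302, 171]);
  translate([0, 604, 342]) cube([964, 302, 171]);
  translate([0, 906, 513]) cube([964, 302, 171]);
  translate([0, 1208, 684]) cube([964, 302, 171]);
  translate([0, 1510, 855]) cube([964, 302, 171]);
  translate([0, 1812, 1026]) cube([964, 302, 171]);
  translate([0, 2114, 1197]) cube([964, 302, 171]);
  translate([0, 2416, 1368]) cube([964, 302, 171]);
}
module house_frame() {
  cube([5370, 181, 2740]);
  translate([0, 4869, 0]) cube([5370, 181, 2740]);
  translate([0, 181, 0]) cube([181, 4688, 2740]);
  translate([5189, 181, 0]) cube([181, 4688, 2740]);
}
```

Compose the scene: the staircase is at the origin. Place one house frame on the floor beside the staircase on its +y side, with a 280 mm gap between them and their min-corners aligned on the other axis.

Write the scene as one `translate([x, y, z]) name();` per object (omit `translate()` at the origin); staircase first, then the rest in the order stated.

staircase();
translate([0, 2998, 0]) house_frame();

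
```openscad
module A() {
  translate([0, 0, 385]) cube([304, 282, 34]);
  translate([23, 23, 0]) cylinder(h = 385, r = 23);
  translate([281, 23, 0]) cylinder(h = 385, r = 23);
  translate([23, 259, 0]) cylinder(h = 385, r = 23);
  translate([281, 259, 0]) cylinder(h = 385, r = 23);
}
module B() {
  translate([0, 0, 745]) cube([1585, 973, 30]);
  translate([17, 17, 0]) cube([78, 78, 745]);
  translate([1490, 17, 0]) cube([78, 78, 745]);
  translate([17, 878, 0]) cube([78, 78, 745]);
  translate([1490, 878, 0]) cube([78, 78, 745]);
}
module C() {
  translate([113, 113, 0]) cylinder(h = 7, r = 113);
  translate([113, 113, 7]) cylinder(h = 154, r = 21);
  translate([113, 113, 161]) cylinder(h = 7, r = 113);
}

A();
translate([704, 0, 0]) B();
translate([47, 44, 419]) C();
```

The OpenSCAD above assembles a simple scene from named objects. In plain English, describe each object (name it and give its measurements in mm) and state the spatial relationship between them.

A is a four-legged stool. The seat is 304×282 mm, 34 mm thick, top at z = 419 mm. It stands on four round legs, each 46 mm in diameter, from z = 0 to the seat underside, each leg's axis is inset half a diameter from the nearest pair of seat edges (so the leg's bounding box is flush with the corner).

B is a table with a 1585×973 mm rectangular top, 30 mm thick, top surface at z = 775 mm, supported by four 78×78 mm square legs, each inset 17 mm from the nearest pair of top edges, running from the floor.

C is a spool: two coaxial disc flanges of radius 113 mm and thickness 7 mm, joined by a core cylinder of radius 21 mm and height 154 mm. The lower flange rests on z = 0 and the three cylinders share a vertical axis.

The table is on the floor beside the stool on its +x side. The spool is on top of the stool.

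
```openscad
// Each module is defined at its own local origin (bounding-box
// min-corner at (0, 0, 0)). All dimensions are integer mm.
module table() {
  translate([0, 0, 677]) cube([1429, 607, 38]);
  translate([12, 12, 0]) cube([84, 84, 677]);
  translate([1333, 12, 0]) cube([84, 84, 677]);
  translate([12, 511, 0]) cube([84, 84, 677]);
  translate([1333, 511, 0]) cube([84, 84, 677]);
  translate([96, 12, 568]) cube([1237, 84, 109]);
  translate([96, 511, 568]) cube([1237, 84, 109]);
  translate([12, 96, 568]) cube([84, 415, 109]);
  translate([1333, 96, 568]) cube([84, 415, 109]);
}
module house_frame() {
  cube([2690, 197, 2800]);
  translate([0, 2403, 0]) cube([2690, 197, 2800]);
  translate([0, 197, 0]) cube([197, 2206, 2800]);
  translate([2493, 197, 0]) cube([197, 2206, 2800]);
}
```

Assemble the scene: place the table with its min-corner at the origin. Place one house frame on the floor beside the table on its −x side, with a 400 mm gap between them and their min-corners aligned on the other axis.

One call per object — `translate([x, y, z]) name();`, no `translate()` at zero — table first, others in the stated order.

table();
translate([-3090, 0, 0]) house_frame();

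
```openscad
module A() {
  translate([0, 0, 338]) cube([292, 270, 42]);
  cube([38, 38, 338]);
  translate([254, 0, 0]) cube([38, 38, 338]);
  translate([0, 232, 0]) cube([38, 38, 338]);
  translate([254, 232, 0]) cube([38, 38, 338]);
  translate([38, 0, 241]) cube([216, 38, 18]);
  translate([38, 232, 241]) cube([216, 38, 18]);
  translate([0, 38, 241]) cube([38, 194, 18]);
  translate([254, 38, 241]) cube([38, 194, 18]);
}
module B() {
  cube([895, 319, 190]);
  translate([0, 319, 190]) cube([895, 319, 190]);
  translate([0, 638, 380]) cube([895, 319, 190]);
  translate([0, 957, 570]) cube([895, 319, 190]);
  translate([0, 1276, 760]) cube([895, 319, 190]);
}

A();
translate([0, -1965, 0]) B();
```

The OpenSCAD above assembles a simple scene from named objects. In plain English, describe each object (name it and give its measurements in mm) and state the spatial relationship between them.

A is a simple wooden stool: a rectangular seat 292 mm (x) by 270 mm (y), 42 mm thick, top face at z = 380 mm, on four square legs, each 38×38 mm in cross-section. The legs rest on z = 0, each flush with a corner of the seat. Four stretchers, 38 mm wide and 18 mm tall, connect adjacent legs with their undersides at z = 241 mm, each running between the inner faces of the legs it joins and aligned with the legs' outer faces on the other axis.

B is a straight staircase of 5 solid steps. Each step is 895 mm wide (x), 319 mm deep (y, the going) and 190 mm tall (the rise). The first step rests on the floor; each subsequent step sits one going further in +y and one rise higher in +z, directly behind and above the previous step with no overlap.

The staircase is on the floor beside the stool on its −y side.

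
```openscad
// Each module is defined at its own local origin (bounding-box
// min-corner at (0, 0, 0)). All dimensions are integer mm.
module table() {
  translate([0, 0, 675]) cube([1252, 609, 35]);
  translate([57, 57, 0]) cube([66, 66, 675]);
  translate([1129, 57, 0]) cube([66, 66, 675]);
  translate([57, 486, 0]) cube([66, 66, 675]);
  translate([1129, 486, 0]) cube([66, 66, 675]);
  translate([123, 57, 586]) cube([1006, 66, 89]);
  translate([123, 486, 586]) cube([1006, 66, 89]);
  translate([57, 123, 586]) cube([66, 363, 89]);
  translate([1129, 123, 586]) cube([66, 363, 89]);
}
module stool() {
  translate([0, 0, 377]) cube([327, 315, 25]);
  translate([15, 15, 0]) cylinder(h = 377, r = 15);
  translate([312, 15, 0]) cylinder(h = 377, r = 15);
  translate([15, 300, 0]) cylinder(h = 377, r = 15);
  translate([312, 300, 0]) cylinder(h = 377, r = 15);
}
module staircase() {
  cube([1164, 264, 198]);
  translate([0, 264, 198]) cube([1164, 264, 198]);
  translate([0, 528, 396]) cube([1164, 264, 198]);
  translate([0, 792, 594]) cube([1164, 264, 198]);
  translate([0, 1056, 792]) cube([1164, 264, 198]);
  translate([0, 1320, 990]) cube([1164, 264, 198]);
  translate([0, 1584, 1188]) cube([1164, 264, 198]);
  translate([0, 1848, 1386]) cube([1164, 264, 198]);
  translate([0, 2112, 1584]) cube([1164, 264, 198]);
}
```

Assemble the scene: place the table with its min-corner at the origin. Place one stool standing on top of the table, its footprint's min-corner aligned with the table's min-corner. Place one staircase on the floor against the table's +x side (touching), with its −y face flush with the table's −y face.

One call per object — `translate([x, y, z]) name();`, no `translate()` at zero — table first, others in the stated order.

table();
translate([0, 0, 710]) stool();
translate([1252, 0, 0]) staircase();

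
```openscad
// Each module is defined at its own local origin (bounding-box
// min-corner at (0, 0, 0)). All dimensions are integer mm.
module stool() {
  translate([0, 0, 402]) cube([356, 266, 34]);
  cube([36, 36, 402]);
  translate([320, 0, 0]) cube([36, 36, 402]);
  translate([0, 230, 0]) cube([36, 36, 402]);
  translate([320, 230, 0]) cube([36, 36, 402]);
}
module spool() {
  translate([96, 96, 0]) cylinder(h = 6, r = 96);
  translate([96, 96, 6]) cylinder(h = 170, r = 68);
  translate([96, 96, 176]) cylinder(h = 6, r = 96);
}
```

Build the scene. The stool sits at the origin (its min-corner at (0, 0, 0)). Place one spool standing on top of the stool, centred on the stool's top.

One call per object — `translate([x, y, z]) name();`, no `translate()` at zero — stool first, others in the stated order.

stool();
translate([82, 37, 436]) spool();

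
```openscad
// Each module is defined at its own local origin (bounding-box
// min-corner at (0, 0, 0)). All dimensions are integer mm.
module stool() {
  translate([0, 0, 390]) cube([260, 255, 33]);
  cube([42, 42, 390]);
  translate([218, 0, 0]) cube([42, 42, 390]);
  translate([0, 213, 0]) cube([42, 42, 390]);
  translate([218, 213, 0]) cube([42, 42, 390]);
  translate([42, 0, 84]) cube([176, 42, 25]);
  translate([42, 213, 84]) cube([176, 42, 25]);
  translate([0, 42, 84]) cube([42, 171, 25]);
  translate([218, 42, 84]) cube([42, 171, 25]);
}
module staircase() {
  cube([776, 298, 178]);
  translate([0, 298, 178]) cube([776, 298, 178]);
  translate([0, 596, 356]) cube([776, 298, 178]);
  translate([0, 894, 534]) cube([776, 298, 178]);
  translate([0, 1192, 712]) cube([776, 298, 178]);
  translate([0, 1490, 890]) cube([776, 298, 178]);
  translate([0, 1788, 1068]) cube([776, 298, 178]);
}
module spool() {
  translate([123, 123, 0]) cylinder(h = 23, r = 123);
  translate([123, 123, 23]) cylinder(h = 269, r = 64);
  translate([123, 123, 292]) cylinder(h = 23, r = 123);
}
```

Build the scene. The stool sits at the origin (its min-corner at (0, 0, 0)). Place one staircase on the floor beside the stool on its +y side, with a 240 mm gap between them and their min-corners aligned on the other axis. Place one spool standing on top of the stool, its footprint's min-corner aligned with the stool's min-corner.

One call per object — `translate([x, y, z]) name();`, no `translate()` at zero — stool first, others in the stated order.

stool();
translate([0, 495, 0]) staircase();
translate([0, 0, 423]) spool();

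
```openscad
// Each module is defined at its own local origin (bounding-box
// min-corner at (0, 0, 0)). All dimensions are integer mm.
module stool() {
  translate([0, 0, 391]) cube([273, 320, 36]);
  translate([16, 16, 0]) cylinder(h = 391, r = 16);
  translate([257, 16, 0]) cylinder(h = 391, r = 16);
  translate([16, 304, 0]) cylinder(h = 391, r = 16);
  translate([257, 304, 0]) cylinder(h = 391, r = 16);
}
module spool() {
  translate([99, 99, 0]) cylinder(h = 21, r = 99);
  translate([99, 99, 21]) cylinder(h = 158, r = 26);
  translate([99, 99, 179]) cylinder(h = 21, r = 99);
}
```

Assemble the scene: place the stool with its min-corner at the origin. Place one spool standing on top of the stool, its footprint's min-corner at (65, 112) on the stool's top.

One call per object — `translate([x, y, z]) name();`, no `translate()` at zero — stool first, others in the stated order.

stool();
translate([65, 112, 427]) spool();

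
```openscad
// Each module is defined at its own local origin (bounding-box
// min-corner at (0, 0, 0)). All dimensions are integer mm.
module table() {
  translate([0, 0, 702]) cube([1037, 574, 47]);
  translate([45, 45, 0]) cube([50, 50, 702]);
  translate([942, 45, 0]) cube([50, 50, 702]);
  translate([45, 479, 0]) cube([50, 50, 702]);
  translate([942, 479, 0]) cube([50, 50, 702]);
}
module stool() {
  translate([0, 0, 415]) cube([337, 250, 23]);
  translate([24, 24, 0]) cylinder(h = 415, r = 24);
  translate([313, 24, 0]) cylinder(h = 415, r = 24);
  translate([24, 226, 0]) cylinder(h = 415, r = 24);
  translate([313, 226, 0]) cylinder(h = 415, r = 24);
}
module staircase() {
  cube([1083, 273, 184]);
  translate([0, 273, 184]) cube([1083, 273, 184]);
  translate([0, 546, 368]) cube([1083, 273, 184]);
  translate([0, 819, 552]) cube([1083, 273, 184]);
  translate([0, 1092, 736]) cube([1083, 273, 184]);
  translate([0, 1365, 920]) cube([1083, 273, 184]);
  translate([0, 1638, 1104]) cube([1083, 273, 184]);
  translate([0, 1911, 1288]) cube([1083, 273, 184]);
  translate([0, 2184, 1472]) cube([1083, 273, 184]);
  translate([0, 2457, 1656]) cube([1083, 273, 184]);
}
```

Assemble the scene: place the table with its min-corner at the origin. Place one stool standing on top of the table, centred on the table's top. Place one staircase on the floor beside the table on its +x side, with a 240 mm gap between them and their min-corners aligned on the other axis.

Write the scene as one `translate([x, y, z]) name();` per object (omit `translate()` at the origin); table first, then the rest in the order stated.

table();
translate([350, 162, 749]) stool();
translate([1277, 0, 0]) staircase();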